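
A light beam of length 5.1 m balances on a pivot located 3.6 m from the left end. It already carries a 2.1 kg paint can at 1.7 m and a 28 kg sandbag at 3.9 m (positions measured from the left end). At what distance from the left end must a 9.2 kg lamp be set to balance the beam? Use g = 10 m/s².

x ≈ 3.12 m from the left end

Take moments about the pivot (at 3.6 m from the left end).
Paint can: 2.1 × 10 = 21 N down at 1.7 m → arm 1.9 m, τ = 21 × 1.9 = 39.9 N·m counterclockwise.
Sandbag: 28 × 10 = 280 N down at 3.9 m → arm 0.3 m, τ = 280 × 0.3 = 84 N·m clockwise.
Net moment of existing loads = 44.1 N·m clockwise.
The lamp weighs 9.2 × 10 = 92 N and must supply an equal counterclockwise moment, so its lever arm about the pivot is 44.1 / 92 = 0.479 m.
That puts it at 3.6 − 0.479 = 3.12 m from the left end.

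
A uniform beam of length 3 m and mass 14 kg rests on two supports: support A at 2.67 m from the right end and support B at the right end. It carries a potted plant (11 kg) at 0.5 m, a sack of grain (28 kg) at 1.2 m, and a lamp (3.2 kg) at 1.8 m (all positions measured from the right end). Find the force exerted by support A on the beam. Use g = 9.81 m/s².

R_A ≈ 242 N

About support B:
Beam weight: 14 × 9.81 = 137.3 N down at 1.5 m → arm 1.5 m, τ = 137.3 × 1.5 = 206 N·m counterclockwise.
Potted plant: 11 × 9.81 = 107.9 N down at 0.5 m → arm 0.5 m, τ = 107.9 × 0.5 = 53.95 N·m counterclockwise.
Sack of grain: 28 × 9.81 = 274.7 N down at 1.2 m → arm 1.2 m, τ = 274.7 × 1.2 = 329.6 N·m counterclockwise.
Lamp: 3.2 × 9.81 = 31.39 N down at 1.8 m → arm 1.8 m, τ = 31.39 × 1.8 = 56.5 N·m counterclockwise.
Net load moment about support B = 646 N·m counterclockwise.
Reaction R at support A is upward at 2.67 m, arm 2.67 m → moment R × 2.67 clockwise.
For rotational equilibrium, R × 2.67 = 646, so R = 242 N.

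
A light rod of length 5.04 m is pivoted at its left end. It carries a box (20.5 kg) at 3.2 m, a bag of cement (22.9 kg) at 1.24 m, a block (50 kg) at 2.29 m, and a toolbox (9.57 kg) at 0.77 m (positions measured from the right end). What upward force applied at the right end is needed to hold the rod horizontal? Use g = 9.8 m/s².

F ≈ 589 N

Sum moments about the left end (the unknown pivot reaction has zero arm there).
Box: 20.5 × 9.8 = 200.9 N down at 3.2 m → arm 1.84 m, τ = 200.9 × 1.84 = 369.7 N·m clockwise.
Bag of cement: 22.9 × 9.8 = 224.4 N down at 1.24 m → arm 3.8 m, τ = 224.4 × 3.8 = 852.7 N·m clockwise.
Block: 50 × 9.8 = 490 N down at 2.29 m → arm 2.75 m, τ = 490 × 2.75 = 1348 N·m clockwise.
Toolbox: 9.57 × 9.8 = 93.79 N down at 0.77 m → arm 4.27 m, τ = 93.79 × 4.27 = 400.5 N·m clockwise.
Net moment of the loads = 2971 N·m clockwise.
The upward force F acts at the right end, arm 5.04 m, giving F × 5.04 counterclockwise.
Setting net torque to zero: F × 5.04 = 2971 → F = 2971 / 5.04 = 589 N.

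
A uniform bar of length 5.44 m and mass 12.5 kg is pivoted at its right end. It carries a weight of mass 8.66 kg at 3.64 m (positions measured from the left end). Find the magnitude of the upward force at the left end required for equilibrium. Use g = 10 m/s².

F ≈ 91.2 N

Sum moments about the right end (the unknown pivot reaction has zero arm there).
Beam weight: 12.5 × 10 = 125 N down at 2.72 m → arm 2.72 m, τ = 125 × 2.72 = 340 N·m counterclockwise.
Weight: 8.66 × 10 = 86.6 N down at 3.64 m → arm 1.8 m, τ = 86.6 × 1.8 = 155.9 N·m counterclockwise.
Net moment of the loads = 495.9 N·m counterclockwise.
The upward force F acts at the left end, arm 5.44 m, giving F × 5.44 clockwise.
Στ = 0 ⇒ F × 5.44 = 495.9 ⇒ F = 495.9 / 5.44 = 91.2 N.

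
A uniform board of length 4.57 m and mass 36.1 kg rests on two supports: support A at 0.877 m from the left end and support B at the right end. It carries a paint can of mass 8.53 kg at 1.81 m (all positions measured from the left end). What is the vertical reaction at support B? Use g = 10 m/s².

Sum moments about support A (its reaction then has zero moment arm).
Beam weight: 36.1 × 10 = 361 N down at 2.285 m → arm 1.408 m, τ = 361 × 1.408 = 508.3 N·m clockwise.
Paint can: 8.53 × 10 = 85.3 N down at 1.81 m → arm 0.933 m, τ = 85.3 × 0.933 = 79.58 N·m clockwise.
Net load moment about support A = 587.9 N·m clockwise.
Reaction R at support B is upward at 4.57 m, arm 3.693 m → moment R × 3.693 counterclockwise.
Setting net torque to zero: R × 3.693 = 587.9 → R = 159 N.

R_B ≈ 159 N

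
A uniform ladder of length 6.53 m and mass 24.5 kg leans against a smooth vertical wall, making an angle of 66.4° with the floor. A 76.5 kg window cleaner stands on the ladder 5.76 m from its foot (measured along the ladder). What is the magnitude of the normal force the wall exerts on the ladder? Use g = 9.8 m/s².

Choose the foot of the ladder as the axis so the floor normal and friction both act there and drop out.
Ladder weight 24.5×9.8 = 240.1 N acts at 3.265 m along the ladder; its horizontal arm is 3.265·cos66.4° = 1.307 m → τ = 313.8 N·m clockwise.
Window cleaner: 76.5×9.8 = 749.7 N at 5.76 m → arm 2.306 m → τ = 1729 N·m clockwise.
Wall normal N acts horizontally at the top; its moment arm is the height L sinθ = 6.53·sin66.4° = 5.984 m, counterclockwise.
For rotational equilibrium, N × 5.984 = 2043, so N = 341 N.

N_wall ≈ 341 N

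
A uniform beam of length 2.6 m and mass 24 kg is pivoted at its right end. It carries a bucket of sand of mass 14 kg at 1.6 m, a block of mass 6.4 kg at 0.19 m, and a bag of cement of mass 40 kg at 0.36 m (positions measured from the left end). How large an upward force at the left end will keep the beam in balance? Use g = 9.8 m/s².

Taking torques about the right end:
Beam weight: 24 × 9.8 = 235.2 N down at 1.3 m → arm 1.3 m, τ = 235.2 × 1.3 = 305.8 N·m counterclockwise.
Bucket of sand: 14 × 9.8 = 137.2 N down at 1.6 m → arm 1 m, τ = 137.2 × 1 = 137.2 N·m counterclockwise.
Block: 6.4 × 9.8 = 62.72 N down at 0.19 m → arm 2.41 m, τ = 62.72 × 2.41 = 151.2 N·m counterclockwise.
Bag of cement: 40 × 9.8 = 392 N down at 0.36 m → arm 2.24 m, τ = 392 × 2.24 = 878.1 N·m counterclockwise.
Net moment of the loads = 1472 N·m counterclockwise.
The upward force F acts at the left end, arm 2.6 m, giving F × 2.6 clockwise.
Balancing moments: F × 2.6 = 1472, giving F = 1472 / 2.6 = 566 N.

F ≈ 566 N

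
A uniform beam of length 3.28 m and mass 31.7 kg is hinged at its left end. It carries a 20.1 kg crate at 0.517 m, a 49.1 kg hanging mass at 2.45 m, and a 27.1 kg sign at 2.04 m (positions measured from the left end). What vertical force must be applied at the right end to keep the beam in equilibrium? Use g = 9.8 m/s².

F ≈ 711 N

About the left end:
Beam weight: 31.7 × 9.8 = 310.7 N down at 1.64 m → arm 1.64 m, τ = 310.7 × 1.64 = 509.5 N·m clockwise.
Crate: 20.1 × 9.8 = 197 N down at 0.517 m → arm 0.517 m, τ = 197 × 0.517 = 101.8 N·m clockwise.
Hanging mass: 49.1 × 9.8 = 481.2 N down at 2.45 m → arm 2.45 m, τ = 481.2 × 2.45 = 1179 N·m clockwise.
Sign: 27.1 × 9.8 = 265.6 N down at 2.04 m → arm 2.04 m, τ = 265.6 × 2.04 = 541.8 N·m clockwise.
Net moment of the loads = 2332 N·m clockwise.
The upward force F acts at the right end, arm 3.28 m, giving F × 3.28 counterclockwise.
Setting net torque to zero: F × 3.28 = 2332 → F = 2332 / 3.28 = 711 N.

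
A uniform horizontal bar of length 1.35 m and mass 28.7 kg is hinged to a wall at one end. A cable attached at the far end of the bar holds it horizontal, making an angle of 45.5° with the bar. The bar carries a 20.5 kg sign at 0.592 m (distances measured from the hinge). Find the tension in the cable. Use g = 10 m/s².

Choose the hinge as the axis so the unknown hinge reaction has zero arm there.
Beam weight: 28.7 × 10 = 287 N down at 0.675 m → arm 0.675 m, τ = 287 × 0.675 = 193.7 N·m clockwise.
Sign: 20.5 × 10 = 205 N down at 0.592 m → arm 0.592 m, τ = 205 × 0.592 = 121.4 N·m clockwise.
Total clockwise load moment = 315.1 N·m.
The cable tension T acts at 1.35 m; only its component perpendicular to the bar, T sinθ, produces torque. sin 45.5° = 0.7133.
Στ = 0 ⇒ T × 1.35 × 0.7133 = 315.1 ⇒ T = 315.1 / 0.963 = 327 N.

T ≈ 327 N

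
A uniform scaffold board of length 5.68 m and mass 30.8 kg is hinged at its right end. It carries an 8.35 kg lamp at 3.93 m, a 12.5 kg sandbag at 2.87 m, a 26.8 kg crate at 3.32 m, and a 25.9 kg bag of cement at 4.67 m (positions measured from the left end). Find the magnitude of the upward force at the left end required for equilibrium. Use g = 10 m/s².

Choose the right end as the axis so the unknown pivot reaction has zero arm there.
Beam weight: 30.8 × 10 = 308 N down at 2.84 m → arm 2.84 m, τ = 308 × 2.84 = 874.7 N·m counterclockwise.
Lamp: 8.35 × 10 = 83.5 N down at 3.93 m → arm 1.75 m, τ = 83.5 × 1.75 = 146.1 N·m counterclockwise.
Sandbag: 12.5 × 10 = 125 N down at 2.87 m → arm 2.81 m, τ = 125 × 2.81 = 351.2 N·m counterclockwise.
Crate: 26.8 × 10 = 268 N down at 3.32 m → arm 2.36 m, τ = 268 × 2.36 = 632.5 N·m counterclockwise.
Bag of cement: 25.9 × 10 = 259 N down at 4.67 m → arm 1.01 m, τ = 259 × 1.01 = 261.6 N·m counterclockwise.
Net moment of the loads = 2266 N·m counterclockwise.
The upward force F acts at the left end, arm 5.68 m, giving F × 5.68 clockwise.
Balancing moments: F × 5.68 = 2266, giving F = 2266 / 5.68 = 399 N.

F ≈ 399 N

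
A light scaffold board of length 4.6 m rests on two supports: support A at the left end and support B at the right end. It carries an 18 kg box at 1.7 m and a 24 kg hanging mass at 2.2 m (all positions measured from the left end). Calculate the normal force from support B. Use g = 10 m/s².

R_B ≈ 181 N

Taking torques about support A:
Box: 18 × 10 = 180 N down at 1.7 m → arm 1.7 m, τ = 180 × 1.7 = 306 N·m clockwise.
Hanging mass: 24 × 10 = 240 N down at 2.2 m → arm 2.2 m, τ = 240 × 2.2 = 528 N·m clockwise.
Net load moment about support A = 834 N·m clockwise.
Reaction R at support B is upward at 4.6 m, arm 4.6 m → moment R × 4.6 counterclockwise.
Setting net torque to zero: R × 4.6 = 834 → R = 181 N.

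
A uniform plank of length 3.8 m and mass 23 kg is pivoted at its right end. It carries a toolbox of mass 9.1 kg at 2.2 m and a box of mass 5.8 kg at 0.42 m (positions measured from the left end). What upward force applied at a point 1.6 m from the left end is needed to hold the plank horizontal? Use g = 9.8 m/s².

Taking torques about the right end:
Beam weight: 23 × 9.8 = 225.4 N down at 1.9 m → arm 1.9 m, τ = 225.4 × 1.9 = 428.3 N·m counterclockwise.
Toolbox: 9.1 × 9.8 = 89.18 N down at 2.2 m → arm 1.6 m, τ = 89.18 × 1.6 = 142.7 N·m counterclockwise.
Box: 5.8 × 9.8 = 56.84 N down at 0.42 m → arm 3.38 m, τ = 56.84 × 3.38 = 192.1 N·m counterclockwise.
Net moment of the loads = 763.1 N·m counterclockwise.
The upward force F acts at a point 1.6 m from the left end, arm 2.2 m, giving F × 2.2 clockwise.
Στ = 0 ⇒ F × 2.2 = 763.1 ⇒ F = 763.1 / 2.2 = 347 N.

F ≈ 347 N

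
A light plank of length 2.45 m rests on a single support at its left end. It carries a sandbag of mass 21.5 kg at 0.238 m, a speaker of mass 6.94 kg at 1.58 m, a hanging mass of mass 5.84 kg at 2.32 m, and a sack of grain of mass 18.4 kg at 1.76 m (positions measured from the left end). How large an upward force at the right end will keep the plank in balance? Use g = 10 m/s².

F ≈ 253 N

Choose the left end as the axis so the unknown pivot reaction has zero arm there.
Sandbag: 21.5 × 10 = 215 N down at 0.238 m → arm 0.238 m, τ = 215 × 0.238 = 51.17 N·m clockwise.
Speaker: 6.94 × 10 = 69.4 N down at 1.58 m → arm 1.58 m, τ = 69.4 × 1.58 = 109.7 N·m clockwise.
Hanging mass: 5.84 × 10 = 58.4 N down at 2.32 m → arm 2.32 m, τ = 58.4 × 2.32 = 135.5 N·m clockwise.
Sack of grain: 18.4 × 10 = 184 N down at 1.76 m → arm 1.76 m, τ = 184 × 1.76 = 323.8 N·m clockwise.
Net moment of the loads = 620.2 N·m clockwise.
The upward force F acts at the right end, arm 2.45 m, giving F × 2.45 counterclockwise.
Balancing moments: F × 2.45 = 620.2, giving F = 620.2 / 2.45 = 253 N.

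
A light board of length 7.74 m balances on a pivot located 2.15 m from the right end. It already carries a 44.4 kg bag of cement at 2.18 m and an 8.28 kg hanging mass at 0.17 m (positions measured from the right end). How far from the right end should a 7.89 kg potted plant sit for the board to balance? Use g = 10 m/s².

x ≈ 4.06 m from the right end

Take moments about the pivot (at 2.15 m from the right end).
Bag of cement: 44.4 × 10 = 444 N down at 2.18 m → arm 0.03 m, τ = 444 × 0.03 = 13.32 N·m counterclockwise.
Hanging mass: 8.28 × 10 = 82.8 N down at 0.17 m → arm 1.98 m, τ = 82.8 × 1.98 = 163.9 N·m clockwise.
Net moment of existing loads = 150.6 N·m clockwise.
The potted plant weighs 7.89 × 10 = 78.9 N and must supply an equal counterclockwise moment, so its lever arm about the pivot is 150.6 / 78.9 = 1.91 m.
That puts it at 2.15 + 1.91 = 4.06 m from the right end.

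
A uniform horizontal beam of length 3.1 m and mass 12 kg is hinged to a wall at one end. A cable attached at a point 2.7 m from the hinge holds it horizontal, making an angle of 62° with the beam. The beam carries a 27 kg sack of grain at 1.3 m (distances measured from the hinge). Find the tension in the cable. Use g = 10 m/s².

T ≈ 225 N

About the hinge:
Beam weight: 12 × 10 = 120 N down at 1.55 m → arm 1.55 m, τ = 120 × 1.55 = 186 N·m clockwise.
Sack of grain: 27 × 10 = 270 N down at 1.3 m → arm 1.3 m, τ = 270 × 1.3 = 351 N·m clockwise.
Total clockwise load moment = 537 N·m.
The cable tension T acts at 2.7 m; only its component perpendicular to the beam, T sinθ, produces torque. sin 62° = 0.8829.
Balancing moments: T × 2.7 × 0.8829 = 537, giving T = 537 / 2.384 = 225 N.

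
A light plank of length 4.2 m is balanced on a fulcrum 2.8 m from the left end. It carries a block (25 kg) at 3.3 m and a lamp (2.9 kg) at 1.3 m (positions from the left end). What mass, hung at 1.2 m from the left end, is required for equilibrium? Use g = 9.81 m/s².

Taking torques about the fulcrum (at 2.8 m from the left end):
Block: 25 × 9.81 = 245.2 N down at 3.3 m → arm 0.5 m, τ = 245.2 × 0.5 = 122.6 N·m clockwise.
Lamp: 2.9 × 9.81 = 28.45 N down at 1.3 m → arm 1.5 m, τ = 28.45 × 1.5 = 42.67 N·m counterclockwise.
Net moment of known loads = 79.93 N·m clockwise.
An unknown mass m at 1.2 m has arm 1.6 m; its moment is m·g·1.6 counterclockwise.
For rotational equilibrium, m × 9.81 × 1.6 = 79.93, so m = 79.93 / (9.81 × 1.6) = 5.09 kg.

m ≈ 5.09 kg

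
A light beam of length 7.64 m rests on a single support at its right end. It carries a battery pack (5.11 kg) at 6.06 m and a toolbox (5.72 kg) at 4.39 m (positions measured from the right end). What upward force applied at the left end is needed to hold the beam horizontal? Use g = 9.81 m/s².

Take moments about the right end.
Battery pack: 5.11 × 9.81 = 50.13 N down at 6.06 m → arm 6.06 m, τ = 50.13 × 6.06 = 303.8 N·m counterclockwise.
Toolbox: 5.72 × 9.81 = 56.11 N down at 4.39 m → arm 4.39 m, τ = 56.11 × 4.39 = 246.3 N·m counterclockwise.
Net moment of the loads = 550.1 N·m counterclockwise.
The upward force F acts at the left end, arm 7.64 m, giving F × 7.64 clockwise.
For rotational equilibrium, F × 7.64 = 550.1, so F = 550.1 / 7.64 = 72 N.

F ≈ 72 N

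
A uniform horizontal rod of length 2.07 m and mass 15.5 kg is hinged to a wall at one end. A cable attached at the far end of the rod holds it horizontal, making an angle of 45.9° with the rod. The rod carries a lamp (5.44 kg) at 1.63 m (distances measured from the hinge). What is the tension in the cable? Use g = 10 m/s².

About the hinge:
Beam weight: 15.5 × 10 = 155 N down at 1.035 m → arm 1.035 m, τ = 155 × 1.035 = 160.4 N·m clockwise.
Lamp: 5.44 × 10 = 54.4 N down at 1.63 m → arm 1.63 m, τ = 54.4 × 1.63 = 88.67 N·m clockwise.
Total clockwise load moment = 249.1 N·m.
The cable tension T acts at 2.07 m; only its component perpendicular to the rod, T sinθ, produces torque. sin 45.9° = 0.7181.
Setting net torque to zero: T × 2.07 × 0.7181 = 249.1 → T = 249.1 / 1.486 = 168 N.

T ≈ 168 N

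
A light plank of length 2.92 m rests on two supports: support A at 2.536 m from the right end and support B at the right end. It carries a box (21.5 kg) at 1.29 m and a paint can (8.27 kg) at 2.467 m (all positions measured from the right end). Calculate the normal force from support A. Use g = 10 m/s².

Sum moments about support B (its reaction then has zero moment arm).
Box: 21.5 × 10 = 215 N down at 1.29 m → arm 1.29 m, τ = 215 × 1.29 = 277.4 N·m counterclockwise.
Paint can: 8.27 × 10 = 82.7 N down at 2.467 m → arm 2.467 m, τ = 82.7 × 2.467 = 204 N·m counterclockwise.
Net load moment about support B = 481.4 N·m counterclockwise.
Reaction R at support A is upward at 2.536 m, arm 2.536 m → moment R × 2.536 clockwise.
Στ = 0 ⇒ R × 2.536 = 481.4 ⇒ R = 190 N.

R_A ≈ 190 N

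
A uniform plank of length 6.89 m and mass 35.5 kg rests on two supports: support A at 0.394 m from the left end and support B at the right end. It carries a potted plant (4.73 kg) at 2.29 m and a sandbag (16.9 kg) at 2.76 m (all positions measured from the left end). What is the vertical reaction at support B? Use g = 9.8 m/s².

R_B ≈ 237 N

Taking torques about support A:
Beam weight: 35.5 × 9.8 = 347.9 N down at 3.445 m → arm 3.051 m, τ = 347.9 × 3.051 = 1061 N·m clockwise.
Potted plant: 4.73 × 9.8 = 46.35 N down at 2.29 m → arm 1.896 m, τ = 46.35 × 1.896 = 87.88 N·m clockwise.
Sandbag: 16.9 × 9.8 = 165.6 N down at 2.76 m → arm 2.366 m, τ = 165.6 × 2.366 = 391.8 N·m clockwise.
Net load moment about support A = 1541 N·m clockwise.
Reaction R at support B is upward at 6.89 m, arm 6.496 m → moment R × 6.496 counterclockwise.
Setting net torque to zero: R × 6.496 = 1541 → R = 237 N.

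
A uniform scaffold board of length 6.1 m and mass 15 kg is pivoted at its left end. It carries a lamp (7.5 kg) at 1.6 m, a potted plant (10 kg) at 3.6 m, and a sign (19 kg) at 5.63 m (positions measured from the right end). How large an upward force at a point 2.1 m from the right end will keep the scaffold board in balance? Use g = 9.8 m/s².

F ≈ 278 N

Sum moments about the left end (the unknown pivot reaction has zero arm there).
Beam weight: 15 × 9.8 = 147 N down at 3.05 m → arm 3.05 m, τ = 147 × 3.05 = 448.3 N·m clockwise.
Lamp: 7.5 × 9.8 = 73.5 N down at 1.6 m → arm 4.5 m, τ = 73.5 × 4.5 = 330.8 N·m clockwise.
Potted plant: 10 × 9.8 = 98 N down at 3.6 m → arm 2.5 m, τ = 98 × 2.5 = 245 N·m clockwise.
Sign: 19 × 9.8 = 186.2 N down at 5.63 m → arm 0.47 m, τ = 186.2 × 0.47 = 87.51 N·m clockwise.
Net moment of the loads = 1112 N·m clockwise.
The upward force F acts at a point 2.1 m from the right end, arm 4 m, giving F × 4 counterclockwise.
Στ = 0 ⇒ F × 4 = 1112 ⇒ F = 1112 / 4 = 278 N.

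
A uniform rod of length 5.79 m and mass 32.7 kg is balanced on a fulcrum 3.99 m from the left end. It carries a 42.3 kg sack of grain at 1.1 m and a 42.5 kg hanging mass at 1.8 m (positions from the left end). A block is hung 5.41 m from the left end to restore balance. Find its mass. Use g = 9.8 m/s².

Sum moments about the fulcrum (at 3.99 m from the left end) (the support reaction has zero arm there).
Beam weight: 32.7 × 9.8 = 320.5 N down at 2.895 m → arm 1.095 m, τ = 320.5 × 1.095 = 350.9 N·m counterclockwise.
Sack of grain: 42.3 × 9.8 = 414.5 N down at 1.1 m → arm 2.89 m, τ = 414.5 × 2.89 = 1198 N·m counterclockwise.
Hanging mass: 42.5 × 9.8 = 416.5 N down at 1.8 m → arm 2.19 m, τ = 416.5 × 2.19 = 912.1 N·m counterclockwise.
Net moment of known loads = 2461 N·m counterclockwise.
An unknown mass m at 5.41 m has arm 1.42 m; its moment is m·g·1.42 clockwise.
Setting net torque to zero: m × 9.8 × 1.42 = 2461 → m = 2461 / (9.8 × 1.42) = 177 kg.

m ≈ 177 kg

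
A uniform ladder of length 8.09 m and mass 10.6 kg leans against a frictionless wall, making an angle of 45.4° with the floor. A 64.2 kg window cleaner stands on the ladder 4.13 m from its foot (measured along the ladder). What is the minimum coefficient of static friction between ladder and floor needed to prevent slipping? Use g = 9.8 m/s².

Sum moments about the foot of the ladder (the floor normal and friction both act there and drop out).
Ladder weight 10.6×9.8 = 103.9 N acts at 4.045 m along the ladder; its horizontal arm is 4.045·cos45.4° = 2.84 m → τ = 295.1 N·m clockwise.
Window cleaner: 64.2×9.8 = 629.2 N at 4.13 m → arm 2.9 m → τ = 1825 N·m clockwise.
Wall normal N acts horizontally at the top; its moment arm is the height L sinθ = 8.09·sin45.4° = 5.76 m, counterclockwise.
Setting net torque to zero: N × 5.76 = 2120 → N = 368.1 N.
ΣFx = 0 ⇒ f = N_wall = 368.1 N. ΣFy = 0 ⇒ N_floor = 733.1 N.
μ_min = f / N_floor = 368.1 / 733.1 = 0.502.

μ_min ≈ 0.502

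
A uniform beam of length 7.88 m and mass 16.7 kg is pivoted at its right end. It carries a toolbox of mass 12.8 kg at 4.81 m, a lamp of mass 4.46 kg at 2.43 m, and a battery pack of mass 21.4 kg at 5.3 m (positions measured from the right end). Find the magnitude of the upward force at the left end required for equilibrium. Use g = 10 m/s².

Sum moments about the right end (the unknown pivot reaction has zero arm there).
Beam weight: 16.7 × 10 = 167 N down at 3.94 m → arm 3.94 m, τ = 167 × 3.94 = 658 N·m counterclockwise.
Toolbox: 12.8 × 10 = 128 N down at 4.81 m → arm 4.81 m, τ = 128 × 4.81 = 615.7 N·m counterclockwise.
Lamp: 4.46 × 10 = 44.6 N down at 2.43 m → arm 2.43 m, τ = 44.6 × 2.43 = 108.4 N·m counterclockwise.
Battery pack: 21.4 × 10 = 214 N down at 5.3 m → arm 5.3 m, τ = 214 × 5.3 = 1134 N·m counterclockwise.
Net moment of the loads = 2516 N·m counterclockwise.
The upward force F acts at the left end, arm 7.88 m, giving F × 7.88 clockwise.
Στ = 0 ⇒ F × 7.88 = 2516 ⇒ F = 2516 / 7.88 = 319 N.

F ≈ 319 N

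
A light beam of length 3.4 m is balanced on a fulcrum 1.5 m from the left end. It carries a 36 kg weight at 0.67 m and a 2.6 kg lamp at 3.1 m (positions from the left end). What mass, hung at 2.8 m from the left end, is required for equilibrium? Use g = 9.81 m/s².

About the fulcrum (at 1.5 m from the left end):
Weight: 36 × 9.81 = 353.2 N down at 0.67 m → arm 0.83 m, τ = 353.2 × 0.83 = 293.2 N·m counterclockwise.
Lamp: 2.6 × 9.81 = 25.51 N down at 3.1 m → arm 1.6 m, τ = 25.51 × 1.6 = 40.82 N·m clockwise.
Net moment of known loads = 252.4 N·m counterclockwise.
An unknown mass m at 2.8 m has arm 1.3 m; its moment is m·g·1.3 clockwise.
Στ = 0 ⇒ m × 9.81 × 1.3 = 252.4 ⇒ m = 252.4 / (9.81 × 1.3) = 19.8 kg.

m ≈ 19.8 kg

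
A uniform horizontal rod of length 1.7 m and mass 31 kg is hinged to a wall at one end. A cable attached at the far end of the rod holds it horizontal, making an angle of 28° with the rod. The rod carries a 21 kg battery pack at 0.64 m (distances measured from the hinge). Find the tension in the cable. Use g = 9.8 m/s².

T ≈ 489 N

Taking torques about the hinge:
Beam weight: 31 × 9.8 = 303.8 N down at 0.85 m → arm 0.85 m, τ = 303.8 × 0.85 = 258.2 N·m clockwise.
Battery pack: 21 × 9.8 = 205.8 N down at 0.64 m → arm 0.64 m, τ = 205.8 × 0.64 = 131.7 N·m clockwise.
Total clockwise load moment = 389.9 N·m.
The cable tension T acts at 1.7 m; only its component perpendicular to the rod, T sinθ, produces torque. sin 28° = 0.4695.
Balancing moments: T × 1.7 × 0.4695 = 389.9, giving T = 389.9 / 0.7981 = 489 N.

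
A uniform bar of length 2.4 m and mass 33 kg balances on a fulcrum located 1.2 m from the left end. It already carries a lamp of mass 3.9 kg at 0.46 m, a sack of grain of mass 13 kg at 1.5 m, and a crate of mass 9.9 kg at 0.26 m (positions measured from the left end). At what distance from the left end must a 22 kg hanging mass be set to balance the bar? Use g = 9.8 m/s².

x ≈ 1.58 m from the left end

Sum moments about the fulcrum (at 1.2 m from the left end) (the support reaction has zero arm there).
Beam weight: acts at the fulcrum, moment arm 0 → no torque.
Lamp: 3.9 × 9.8 = 38.22 N down at 0.46 m → arm 0.74 m, τ = 38.22 × 0.74 = 28.28 N·m counterclockwise.
Sack of grain: 13 × 9.8 = 127.4 N down at 1.5 m → arm 0.3 m, τ = 127.4 × 0.3 = 38.22 N·m clockwise.
Crate: 9.9 × 9.8 = 97.02 N down at 0.26 m → arm 0.94 m, τ = 97.02 × 0.94 = 91.2 N·m counterclockwise.
Net moment of existing loads = 81.26 N·m counterclockwise.
The hanging mass weighs 22 × 9.8 = 215.6 N and must supply an equal clockwise moment, so its lever arm about the fulcrum is 81.26 / 215.6 = 0.377 m.
That puts it at 1.2 + 0.377 = 1.58 m from the left end.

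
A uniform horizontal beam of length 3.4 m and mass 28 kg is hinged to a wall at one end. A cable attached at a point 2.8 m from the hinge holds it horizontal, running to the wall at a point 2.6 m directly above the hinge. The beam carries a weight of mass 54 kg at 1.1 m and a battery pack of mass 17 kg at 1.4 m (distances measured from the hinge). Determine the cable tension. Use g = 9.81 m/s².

Taking torques about the hinge:
Beam weight: 28 × 9.81 = 274.7 N down at 1.7 m → arm 1.7 m, τ = 274.7 × 1.7 = 467 N·m clockwise.
Weight: 54 × 9.81 = 529.7 N down at 1.1 m → arm 1.1 m, τ = 529.7 × 1.1 = 582.7 N·m clockwise.
Battery pack: 17 × 9.81 = 166.8 N down at 1.4 m → arm 1.4 m, τ = 166.8 × 1.4 = 233.5 N·m clockwise.
Total clockwise load moment = 1283 N·m.
The cable tension T acts at 2.8 m; only its component perpendicular to the beam, T sinθ, produces torque. sinθ = h/√(h²+d²) = 2.6/√(2.6²+2.8²) = 0.6805.
Setting net torque to zero: T × 2.8 × 0.6805 = 1283 → T = 1283 / 1.905 = 673 N.

T ≈ 673 N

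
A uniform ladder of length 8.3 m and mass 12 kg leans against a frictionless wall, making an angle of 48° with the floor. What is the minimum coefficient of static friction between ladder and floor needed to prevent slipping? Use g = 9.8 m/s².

μ_min ≈ 0.45

About the foot of the ladder:
Ladder weight 12×9.8 = 117.6 N acts at 4.15 m along the ladder; its horizontal arm is 4.15·cos48° = 2.777 m → τ = 326.6 N·m clockwise.
Wall normal N acts horizontally at the top; its moment arm is the height L sinθ = 8.3·sin48° = 6.168 m, counterclockwise.
Setting net torque to zero: N × 6.168 = 326.6 → N = 52.95 N.
ΣFx = 0 ⇒ f = N_wall = 52.95 N. ΣFy = 0 ⇒ N_floor = 117.6 N.
μ_min = f / N_floor = 52.95 / 117.6 = 0.45.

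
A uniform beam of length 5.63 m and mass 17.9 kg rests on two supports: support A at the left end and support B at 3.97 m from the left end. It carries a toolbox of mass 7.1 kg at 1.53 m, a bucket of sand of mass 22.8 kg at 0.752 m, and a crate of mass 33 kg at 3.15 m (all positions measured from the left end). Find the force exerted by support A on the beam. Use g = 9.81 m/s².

R_A ≈ 342 N

Sum moments about support B (its reaction then has zero moment arm).
Beam weight: 17.9 × 9.81 = 175.6 N down at 2.815 m → arm 1.155 m, τ = 175.6 × 1.155 = 202.8 N·m counterclockwise.
Toolbox: 7.1 × 9.81 = 69.65 N down at 1.53 m → arm 2.44 m, τ = 69.65 × 2.44 = 169.9 N·m counterclockwise.
Bucket of sand: 22.8 × 9.81 = 223.7 N down at 0.752 m → arm 3.218 m, τ = 223.7 × 3.218 = 719.9 N·m counterclockwise.
Crate: 33 × 9.81 = 323.7 N down at 3.15 m → arm 0.82 m, τ = 323.7 × 0.82 = 265.4 N·m counterclockwise.
Net load moment about support B = 1358 N·m counterclockwise.
Reaction R at support A is upward at 0 m, arm 3.97 m → moment R × 3.97 clockwise.
For rotational equilibrium, R × 3.97 = 1358, so R = 342 N.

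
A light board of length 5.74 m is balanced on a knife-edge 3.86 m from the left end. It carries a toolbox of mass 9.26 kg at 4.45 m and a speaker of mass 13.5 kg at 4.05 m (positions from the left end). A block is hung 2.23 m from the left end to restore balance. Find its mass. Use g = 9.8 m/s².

Take moments about the knife-edge (at 3.86 m from the left end).
Toolbox: 9.26 × 9.8 = 90.75 N down at 4.45 m → arm 0.59 m, τ = 90.75 × 0.59 = 53.54 N·m clockwise.
Speaker: 13.5 × 9.8 = 132.3 N down at 4.05 m → arm 0.19 m, τ = 132.3 × 0.19 = 25.14 N·m clockwise.
Net moment of known loads = 78.68 N·m clockwise.
An unknown mass m at 2.23 m has arm 1.63 m; its moment is m·g·1.63 counterclockwise.
For rotational equilibrium, m × 9.8 × 1.63 = 78.68, so m = 78.68 / (9.8 × 1.63) = 4.93 kg.

m ≈ 4.93 kg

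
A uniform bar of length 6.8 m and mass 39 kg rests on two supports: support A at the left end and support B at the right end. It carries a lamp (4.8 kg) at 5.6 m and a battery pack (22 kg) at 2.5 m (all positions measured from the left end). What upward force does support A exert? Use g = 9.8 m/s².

About support B:
Beam weight: 39 × 9.8 = 382.2 N down at 3.4 m → arm 3.4 m, τ = 382.2 × 3.4 = 1299 N·m counterclockwise.
Lamp: 4.8 × 9.8 = 47.04 N down at 5.6 m → arm 1.2 m, τ = 47.04 × 1.2 = 56.45 N·m counterclockwise.
Battery pack: 22 × 9.8 = 215.6 N down at 2.5 m → arm 4.3 m, τ = 215.6 × 4.3 = 927.1 N·m counterclockwise.
Net load moment about support B = 2283 N·m counterclockwise.
Reaction R at support A is upward at 0 m, arm 6.8 m → moment R × 6.8 clockwise.
For rotational equilibrium, R × 6.8 = 2283, so R = 336 N.

R_A ≈ 336 N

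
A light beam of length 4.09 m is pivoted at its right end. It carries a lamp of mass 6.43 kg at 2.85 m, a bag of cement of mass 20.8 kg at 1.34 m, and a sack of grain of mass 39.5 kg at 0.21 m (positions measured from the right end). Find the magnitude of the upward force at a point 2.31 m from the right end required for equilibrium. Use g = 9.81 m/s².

Take moments about the right end.
Lamp: 6.43 × 9.81 = 63.08 N down at 2.85 m → arm 2.85 m, τ = 63.08 × 2.85 = 179.8 N·m counterclockwise.
Bag of cement: 20.8 × 9.81 = 204 N down at 1.34 m → arm 1.34 m, τ = 204 × 1.34 = 273.4 N·m counterclockwise.
Sack of grain: 39.5 × 9.81 = 387.5 N down at 0.21 m → arm 0.21 m, τ = 387.5 × 0.21 = 81.38 N·m counterclockwise.
Net moment of the loads = 534.6 N·m counterclockwise.
The upward force F acts at a point 2.31 m from the right end, arm 2.31 m, giving F × 2.31 clockwise.
Setting net torque to zero: F × 2.31 = 534.6 → F = 534.6 / 2.31 = 231 N.

F ≈ 231 N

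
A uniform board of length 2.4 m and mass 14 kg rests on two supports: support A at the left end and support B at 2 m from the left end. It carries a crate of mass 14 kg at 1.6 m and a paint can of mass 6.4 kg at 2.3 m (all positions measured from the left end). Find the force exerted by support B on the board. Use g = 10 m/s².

R_B ≈ 270 N

About support A:
Beam weight: 14 × 10 = 140 N down at 1.2 m → arm 1.2 m, τ = 140 × 1.2 = 168 N·m clockwise.
Crate: 14 × 10 = 140 N down at 1.6 m → arm 1.6 m, τ = 140 × 1.6 = 224 N·m clockwise.
Paint can: 6.4 × 10 = 64 N down at 2.3 m → arm 2.3 m, τ = 64 × 2.3 = 147.2 N·m clockwise.
Net load moment about support A = 539.2 N·m clockwise.
Reaction R at support B is upward at 2 m, arm 2 m → moment R × 2 counterclockwise.
For rotational equilibrium, R × 2 = 539.2, so R = 270 N.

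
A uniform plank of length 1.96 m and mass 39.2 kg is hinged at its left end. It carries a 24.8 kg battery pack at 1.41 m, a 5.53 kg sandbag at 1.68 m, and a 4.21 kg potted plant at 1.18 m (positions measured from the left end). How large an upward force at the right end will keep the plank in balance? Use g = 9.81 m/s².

Take moments about the left end.
Beam weight: 39.2 × 9.81 = 384.6 N down at 0.98 m → arm 0.98 m, τ = 384.6 × 0.98 = 376.9 N·m clockwise.
Battery pack: 24.8 × 9.81 = 243.3 N down at 1.41 m → arm 1.41 m, τ = 243.3 × 1.41 = 343.1 N·m clockwise.
Sandbag: 5.53 × 9.81 = 54.25 N down at 1.68 m → arm 1.68 m, τ = 54.25 × 1.68 = 91.14 N·m clockwise.
Potted plant: 4.21 × 9.81 = 41.3 N down at 1.18 m → arm 1.18 m, τ = 41.3 × 1.18 = 48.73 N·m clockwise.
Net moment of the loads = 859.9 N·m clockwise.
The upward force F acts at the right end, arm 1.96 m, giving F × 1.96 counterclockwise.
Στ = 0 ⇒ F × 1.96 = 859.9 ⇒ F = 859.9 / 1.96 = 439 N.

F ≈ 439 N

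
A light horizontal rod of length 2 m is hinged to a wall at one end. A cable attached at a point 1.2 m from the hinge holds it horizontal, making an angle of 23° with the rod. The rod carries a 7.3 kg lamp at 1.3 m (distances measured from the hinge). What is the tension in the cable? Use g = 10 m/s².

T ≈ 202 N

About the hinge:
Lamp: 7.3 × 10 = 73 N down at 1.3 m → arm 1.3 m, τ = 73 × 1.3 = 94.9 N·m clockwise.
Total clockwise load moment = 94.9 N·m.
The cable tension T acts at 1.2 m; only its component perpendicular to the rod, T sinθ, produces torque. sin 23° = 0.3907.
Setting net torque to zero: T × 1.2 × 0.3907 = 94.9 → T = 94.9 / 0.4688 = 202 N.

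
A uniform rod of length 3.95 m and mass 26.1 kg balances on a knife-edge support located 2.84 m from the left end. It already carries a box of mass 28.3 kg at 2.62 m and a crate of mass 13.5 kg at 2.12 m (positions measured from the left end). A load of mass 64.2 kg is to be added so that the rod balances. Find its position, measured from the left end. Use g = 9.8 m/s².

Choose the knife-edge support (at 2.84 m from the left end) as the axis so the support reaction has zero arm there.
Beam weight: 26.1 × 9.8 = 255.8 N down at 1.975 m → arm 0.865 m, τ = 255.8 × 0.865 = 221.3 N·m counterclockwise.
Box: 28.3 × 9.8 = 277.3 N down at 2.62 m → arm 0.22 m, τ = 277.3 × 0.22 = 61.01 N·m counterclockwise.
Crate: 13.5 × 9.8 = 132.3 N down at 2.12 m → arm 0.72 m, τ = 132.3 × 0.72 = 95.26 N·m counterclockwise.
Net moment of existing loads = 377.6 N·m counterclockwise.
The load weighs 64.2 × 9.8 = 629.2 N and must supply an equal clockwise moment, so its lever arm about the knife-edge support is 377.6 / 629.2 = 0.6 m.
That puts it at 2.84 + 0.6 = 3.44 m from the left end.

x ≈ 3.44 m from the left end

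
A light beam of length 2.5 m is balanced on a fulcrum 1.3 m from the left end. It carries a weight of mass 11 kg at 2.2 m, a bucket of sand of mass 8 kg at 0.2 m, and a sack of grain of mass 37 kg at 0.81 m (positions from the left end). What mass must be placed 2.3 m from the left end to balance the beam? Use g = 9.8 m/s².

m ≈ 17 kg

Choose the fulcrum (at 1.3 m from the left end) as the axis so the support reaction has zero arm there.
Weight: 11 × 9.8 = 107.8 N down at 2.2 m → arm 0.9 m, τ = 107.8 × 0.9 = 97.02 N·m clockwise.
Bucket of sand: 8 × 9.8 = 78.4 N down at 0.2 m → arm 1.1 m, τ = 78.4 × 1.1 = 86.24 N·m counterclockwise.
Sack of grain: 37 × 9.8 = 362.6 N down at 0.81 m → arm 0.49 m, τ = 362.6 × 0.49 = 177.7 N·m counterclockwise.
Net moment of known loads = 166.9 N·m counterclockwise.
An unknown mass m at 2.3 m has arm 1 m; its moment is m·g·1 clockwise.
Setting net torque to zero: m × 9.8 × 1 = 166.9 → m = 166.9 / (9.8 × 1) = 17 kg.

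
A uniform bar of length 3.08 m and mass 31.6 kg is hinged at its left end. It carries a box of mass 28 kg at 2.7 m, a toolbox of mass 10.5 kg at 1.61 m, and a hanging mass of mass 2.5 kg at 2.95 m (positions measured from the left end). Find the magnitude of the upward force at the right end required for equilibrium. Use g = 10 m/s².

About the left end:
Beam weight: 31.6 × 10 = 316 N down at 1.54 m → arm 1.54 m, τ = 316 × 1.54 = 486.6 N·m clockwise.
Box: 28 × 10 = 280 N down at 2.7 m → arm 2.7 m, τ = 280 × 2.7 = 756 N·m clockwise.
Toolbox: 10.5 × 10 = 105 N down at 1.61 m → arm 1.61 m, τ = 105 × 1.61 = 169.1 N·m clockwise.
Hanging mass: 2.5 × 10 = 25 N down at 2.95 m → arm 2.95 m, τ = 25 × 2.95 = 73.75 N·m clockwise.
Net moment of the loads = 1485 N·m clockwise.
The upward force F acts at the right end, arm 3.08 m, giving F × 3.08 counterclockwise.
Στ = 0 ⇒ F × 3.08 = 1485 ⇒ F = 1485 / 3.08 = 482 N.

F ≈ 482 N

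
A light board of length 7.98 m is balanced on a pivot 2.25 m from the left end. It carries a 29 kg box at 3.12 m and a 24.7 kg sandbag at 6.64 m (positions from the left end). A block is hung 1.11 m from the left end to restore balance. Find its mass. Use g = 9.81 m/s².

m ≈ 117 kg

Taking torques about the pivot (at 2.25 m from the left end):
Box: 29 × 9.81 = 284.5 N down at 3.12 m → arm 0.87 m, τ = 284.5 × 0.87 = 247.5 N·m clockwise.
Sandbag: 24.7 × 9.81 = 242.3 N down at 6.64 m → arm 4.39 m, τ = 242.3 × 4.39 = 1064 N·m clockwise.
Net moment of known loads = 1312 N·m clockwise.
An unknown mass m at 1.11 m has arm 1.14 m; its moment is m·g·1.14 counterclockwise.
For rotational equilibrium, m × 9.81 × 1.14 = 1312, so m = 1312 / (9.81 × 1.14) = 117 kg.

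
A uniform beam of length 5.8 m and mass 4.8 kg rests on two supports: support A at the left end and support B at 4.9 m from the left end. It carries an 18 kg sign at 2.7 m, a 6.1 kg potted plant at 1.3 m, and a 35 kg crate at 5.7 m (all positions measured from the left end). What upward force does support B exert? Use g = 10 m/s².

Take moments about support A.
Beam weight: 4.8 × 10 = 48 N down at 2.9 m → arm 2.9 m, τ = 48 × 2.9 = 139.2 N·m clockwise.
Sign: 18 × 10 = 180 N down at 2.7 m → arm 2.7 m, τ = 180 × 2.7 = 486 N·m clockwise.
Potted plant: 6.1 × 10 = 61 N down at 1.3 m → arm 1.3 m, τ = 61 × 1.3 = 79.3 N·m clockwise.
Crate: 35 × 10 = 350 N down at 5.7 m → arm 5.7 m, τ = 350 × 5.7 = 1995 N·m clockwise.
Net load moment about support A = 2700 N·m clockwise.
Reaction R at support B is upward at 4.9 m, arm 4.9 m → moment R × 4.9 counterclockwise.
Setting net torque to zero: R × 4.9 = 2700 → R = 551 N.

R_B ≈ 551 N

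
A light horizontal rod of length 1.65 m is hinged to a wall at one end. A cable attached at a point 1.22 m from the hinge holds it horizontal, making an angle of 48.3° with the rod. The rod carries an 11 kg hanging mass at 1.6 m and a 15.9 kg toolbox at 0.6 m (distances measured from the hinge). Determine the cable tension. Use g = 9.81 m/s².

T ≈ 292 N

About the hinge:
Hanging mass: 11 × 9.81 = 107.9 N down at 1.6 m → arm 1.6 m, τ = 107.9 × 1.6 = 172.6 N·m clockwise.
Toolbox: 15.9 × 9.81 = 156 N down at 0.6 m → arm 0.6 m, τ = 156 × 0.6 = 93.6 N·m clockwise.
Total clockwise load moment = 266.2 N·m.
The cable tension T acts at 1.22 m; only its component perpendicular to the rod, T sinθ, produces torque. sin 48.3° = 0.7466.
Balancing moments: T × 1.22 × 0.7466 = 266.2, giving T = 266.2 / 0.9109 = 292 N.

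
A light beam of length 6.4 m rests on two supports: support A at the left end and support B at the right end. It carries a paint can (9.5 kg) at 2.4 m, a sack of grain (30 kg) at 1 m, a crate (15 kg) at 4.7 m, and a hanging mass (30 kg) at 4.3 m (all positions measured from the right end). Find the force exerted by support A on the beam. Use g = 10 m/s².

Sum moments about support B (its reaction then has zero moment arm).
Paint can: 9.5 × 10 = 95 N down at 2.4 m → arm 2.4 m, τ = 95 × 2.4 = 228 N·m counterclockwise.
Sack of grain: 30 × 10 = 300 N down at 1 m → arm 1 m, τ = 300 × 1 = 300 N·m counterclockwise.
Crate: 15 × 10 = 150 N down at 4.7 m → arm 4.7 m, τ = 150 × 4.7 = 705 N·m counterclockwise.
Hanging mass: 30 × 10 = 300 N down at 4.3 m → arm 4.3 m, τ = 300 × 4.3 = 1290 N·m counterclockwise.
Net load moment about support B = 2523 N·m counterclockwise.
Reaction R at support A is upward at 6.4 m, arm 6.4 m → moment R × 6.4 clockwise.
For rotational equilibrium, R × 6.4 = 2523, so R = 394 N.

R_A ≈ 394 N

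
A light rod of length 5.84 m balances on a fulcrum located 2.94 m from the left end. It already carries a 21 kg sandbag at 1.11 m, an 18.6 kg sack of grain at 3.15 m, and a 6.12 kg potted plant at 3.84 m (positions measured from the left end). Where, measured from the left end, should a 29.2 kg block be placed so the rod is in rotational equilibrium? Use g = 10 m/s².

Sum moments about the fulcrum (at 2.94 m from the left end) (the support reaction has zero arm there).
Sandbag: 21 × 10 = 210 N down at 1.11 m → arm 1.83 m, τ = 210 × 1.83 = 384.3 N·m counterclockwise.
Sack of grain: 18.6 × 10 = 186 N down at 3.15 m → arm 0.21 m, τ = 186 × 0.21 = 39.06 N·m clockwise.
Potted plant: 6.12 × 10 = 61.2 N down at 3.84 m → arm 0.9 m, τ = 61.2 × 0.9 = 55.08 N·m clockwise.
Net moment of existing loads = 290.2 N·m counterclockwise.
The block weighs 29.2 × 10 = 292 N and must supply an equal clockwise moment, so its lever arm about the fulcrum is 290.2 / 292 = 0.994 m.
That puts it at 2.94 + 0.994 = 3.93 m from the left end.

x ≈ 3.93 m from the left end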